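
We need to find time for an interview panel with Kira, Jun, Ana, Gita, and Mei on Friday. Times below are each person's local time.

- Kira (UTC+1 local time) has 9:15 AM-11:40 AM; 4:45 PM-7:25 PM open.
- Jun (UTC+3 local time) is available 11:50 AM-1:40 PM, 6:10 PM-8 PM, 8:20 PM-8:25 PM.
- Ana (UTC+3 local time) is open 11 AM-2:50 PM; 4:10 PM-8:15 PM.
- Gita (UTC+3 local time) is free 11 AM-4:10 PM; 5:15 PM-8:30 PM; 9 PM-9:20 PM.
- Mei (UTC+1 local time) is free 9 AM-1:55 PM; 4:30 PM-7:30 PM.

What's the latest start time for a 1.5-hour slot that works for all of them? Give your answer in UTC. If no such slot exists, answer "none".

Kira in UTC: 08:15-10:40, 15:45-18:25 (subtract 1h to convert from UTC+1).
Jun in UTC: 08:50-10:40, 15:10-17:00, 17:20-17:25 (subtract 3h to convert from UTC+3).
Ana in UTC: 08:00-11:50, 13:10-17:15 (subtract 3h to convert from UTC+3).
Gita in UTC: 08:00-13:10, 14:15-17:30, 18:00-18:20 (subtract 3h to convert from UTC+3).
Mei in UTC: 08:00-12:55, 15:30-18:30 (subtract 1h to convert from UTC+1).
Kira ∩ Jun: 08:50-10:40, 15:45-17:00, 17:20-17:25.
Kira ∩ Jun ∩ Ana: 08:50-10:40, 15:45-17:00.
Kira ∩ Jun ∩ Ana ∩ Gita: 08:50-10:40, 15:45-17:00.
Kira ∩ Jun ∩ Ana ∩ Gita ∩ Mei: 08:50-10:40, 15:45-17:00.
The last common window of at least 90 minutes is 08:50-10:40; a 90-minute meeting can start as late as 09:10 and still end by 10:40.

09:10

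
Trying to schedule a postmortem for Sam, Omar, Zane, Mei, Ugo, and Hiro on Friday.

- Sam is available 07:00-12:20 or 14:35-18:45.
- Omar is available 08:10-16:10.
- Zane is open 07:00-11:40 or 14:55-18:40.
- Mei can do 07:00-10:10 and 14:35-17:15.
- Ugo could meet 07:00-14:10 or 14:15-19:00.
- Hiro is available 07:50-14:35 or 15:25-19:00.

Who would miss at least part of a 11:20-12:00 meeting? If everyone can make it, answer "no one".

Sam: free for 11:20-12:00. Omar: free for 11:20-12:00. Zane: not fully free for 11:20-12:00. Mei: not fully free for 11:20-12:00. Ugo: free for 11:20-12:00. Hiro: free for 11:20-12:00.

Mei, Zane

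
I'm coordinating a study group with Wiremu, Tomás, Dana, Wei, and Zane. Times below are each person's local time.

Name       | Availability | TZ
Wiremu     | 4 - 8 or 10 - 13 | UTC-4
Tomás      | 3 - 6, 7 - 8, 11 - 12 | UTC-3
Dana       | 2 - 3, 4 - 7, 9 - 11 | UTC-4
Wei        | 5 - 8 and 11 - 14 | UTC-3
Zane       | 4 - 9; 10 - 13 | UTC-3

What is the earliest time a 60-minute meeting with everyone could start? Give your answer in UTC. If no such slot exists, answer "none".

08:00

Wiremu in UTC: 08:00-12:00, 14:00-17:00 (add 4h to convert from UTC-4).
Tomás in UTC: 06:00-09:00, 10:00-11:00, 14:00-15:00 (add 3h to convert from UTC-3).
Dana in UTC: 06:00-07:00, 08:00-11:00, 13:00-15:00 (add 4h to convert from UTC-4).
Wei in UTC: 08:00-11:00, 14:00-17:00 (add 3h to convert from UTC-3).
Zane in UTC: 07:00-12:00, 13:00-16:00 (add 3h to convert from UTC-3).
Wiremu ∩ Tomás: 08:00-09:00, 10:00-11:00, 14:00-15:00.
Wiremu ∩ Tomás ∩ Dana: 08:00-09:00, 10:00-11:00, 14:00-15:00.
Wiremu ∩ Tomás ∩ Dana ∩ Wei: 08:00-09:00, 10:00-11:00, 14:00-15:00.
Wiremu ∩ Tomás ∩ Dana ∩ Wei ∩ Zane: 08:00-09:00, 10:00-11:00, 14:00-15:00.
The first common window of at least 60 minutes is 08:00-09:00, so the earliest start is 08:00.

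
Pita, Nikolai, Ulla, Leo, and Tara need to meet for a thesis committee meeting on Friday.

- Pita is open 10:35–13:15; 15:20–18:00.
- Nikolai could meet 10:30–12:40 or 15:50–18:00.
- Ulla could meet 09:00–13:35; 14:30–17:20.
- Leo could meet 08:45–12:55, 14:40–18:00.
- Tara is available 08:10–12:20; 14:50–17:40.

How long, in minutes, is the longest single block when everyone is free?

Pita ∩ Nikolai: 10:35-12:40, 15:50-18:00.
Pita ∩ Nikolai ∩ Ulla: 10:35-12:40, 15:50-17:20.
Pita ∩ Nikolai ∩ Ulla ∩ Leo: 10:35-12:40, 15:50-17:20.
Pita ∩ Nikolai ∩ Ulla ∩ Leo ∩ Tara: 10:35-12:20, 15:50-17:20.
So the common availability across everyone is 10:35-12:20, 15:50-17:20.
The longest is 10:35-12:20 at 105 minutes.

105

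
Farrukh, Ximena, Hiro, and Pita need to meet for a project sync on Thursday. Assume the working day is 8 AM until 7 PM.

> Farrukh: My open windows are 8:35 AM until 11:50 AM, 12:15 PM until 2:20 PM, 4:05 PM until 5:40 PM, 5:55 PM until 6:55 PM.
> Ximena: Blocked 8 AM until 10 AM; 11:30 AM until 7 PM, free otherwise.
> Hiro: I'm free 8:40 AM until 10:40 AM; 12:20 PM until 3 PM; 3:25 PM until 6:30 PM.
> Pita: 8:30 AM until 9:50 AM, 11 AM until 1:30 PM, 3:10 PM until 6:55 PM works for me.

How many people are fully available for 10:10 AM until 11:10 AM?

Farrukh free: 08:35-11:50, 12:15-14:20, 16:05-17:40, 17:55-18:55.
Ximena free: 10:00-11:30 (invert busy blocks within the working day).
Hiro free: 08:40-10:40, 12:20-15:00, 15:25-18:30.
Pita free: 08:30-09:50, 11:00-13:30, 15:10-18:55.
Farrukh and Ximena can make the full 10:10-11:10 slot — that's 2.

2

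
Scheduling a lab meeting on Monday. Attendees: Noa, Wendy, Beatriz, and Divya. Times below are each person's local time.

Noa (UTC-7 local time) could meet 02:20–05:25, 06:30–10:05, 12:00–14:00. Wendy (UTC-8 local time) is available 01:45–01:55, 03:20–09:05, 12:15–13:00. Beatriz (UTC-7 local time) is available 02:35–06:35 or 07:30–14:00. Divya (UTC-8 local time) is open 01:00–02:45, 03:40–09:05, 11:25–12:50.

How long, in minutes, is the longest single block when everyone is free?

Noa in UTC: 09:20-12:25, 13:30-17:05, 19:00-21:00 (add 7h to convert from UTC-7).
Wendy in UTC: 09:45-09:55, 11:20-17:05, 20:15-21:00 (add 8h to convert from UTC-8).
Beatriz in UTC: 09:35-13:35, 14:30-21:00 (add 7h to convert from UTC-7).
Divya in UTC: 09:00-10:45, 11:40-17:05, 19:25-20:50 (add 8h to convert from UTC-8).
Noa ∩ Wendy: 09:45-09:55, 11:20-12:25, 13:30-17:05, 20:15-21:00.
Noa ∩ Wendy ∩ Beatriz: 09:45-09:55, 11:20-12:25, 13:30-13:35, 14:30-17:05, 20:15-21:00.
Noa ∩ Wendy ∩ Beatriz ∩ Divya: 09:45-09:55, 11:40-12:25, 13:30-13:35, 14:30-17:05, 20:15-20:50.
Those are the intersection windows.
The longest is 14:30-17:05 at 155 minutes.

155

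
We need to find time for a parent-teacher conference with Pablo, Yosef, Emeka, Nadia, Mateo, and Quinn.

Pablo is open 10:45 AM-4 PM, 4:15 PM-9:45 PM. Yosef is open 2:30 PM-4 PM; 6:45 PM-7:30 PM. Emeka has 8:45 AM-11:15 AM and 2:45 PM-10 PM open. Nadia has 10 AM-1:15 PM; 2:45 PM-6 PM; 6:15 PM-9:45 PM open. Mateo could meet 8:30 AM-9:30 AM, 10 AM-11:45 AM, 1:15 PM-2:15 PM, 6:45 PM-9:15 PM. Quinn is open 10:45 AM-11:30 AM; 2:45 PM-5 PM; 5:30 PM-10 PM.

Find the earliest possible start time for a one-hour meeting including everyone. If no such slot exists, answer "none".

none

Pablo ∩ Yosef: 14:30-16:00, 18:45-19:30.
Pablo ∩ Yosef ∩ Emeka: 14:45-16:00, 18:45-19:30.
Pablo ∩ Yosef ∩ Emeka ∩ Nadia: 14:45-16:00, 18:45-19:30.
Pablo ∩ Yosef ∩ Emeka ∩ Nadia ∩ Mateo: 18:45-19:30.
Pablo ∩ Yosef ∩ Emeka ∩ Nadia ∩ Mateo ∩ Quinn: 18:45-19:30.
No common window is at least 60 minutes long.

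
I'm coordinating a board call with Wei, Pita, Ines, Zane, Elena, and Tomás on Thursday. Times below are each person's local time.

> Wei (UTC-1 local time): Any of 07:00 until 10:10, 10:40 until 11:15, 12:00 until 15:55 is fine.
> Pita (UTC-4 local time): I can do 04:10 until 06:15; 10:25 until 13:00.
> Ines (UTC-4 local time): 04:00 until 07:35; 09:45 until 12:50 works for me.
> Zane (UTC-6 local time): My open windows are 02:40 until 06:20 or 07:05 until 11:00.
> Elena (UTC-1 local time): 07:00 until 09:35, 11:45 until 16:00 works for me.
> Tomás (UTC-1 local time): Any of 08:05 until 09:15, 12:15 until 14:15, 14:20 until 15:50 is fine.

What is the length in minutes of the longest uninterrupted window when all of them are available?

Wei in UTC: 08:00-11:10, 11:40-12:15, 13:00-16:55 (add 1h to convert from UTC-1).
Pita in UTC: 08:10-10:15, 14:25-17:00 (add 4h to convert from UTC-4).
Ines in UTC: 08:00-11:35, 13:45-16:50 (add 4h to convert from UTC-4).
Zane in UTC: 08:40-12:20, 13:05-17:00 (add 6h to convert from UTC-6).
Elena in UTC: 08:00-10:35, 12:45-17:00 (add 1h to convert from UTC-1).
Tomás in UTC: 09:05-10:15, 13:15-15:15, 15:20-16:50 (add 1h to convert from UTC-1).
Wei ∩ Pita: 08:10-10:15, 14:25-16:55.
Wei ∩ Pita ∩ Ines: 08:10-10:15, 14:25-16:50.
Wei ∩ Pita ∩ Ines ∩ Zane: 08:40-10:15, 14:25-16:50.
Wei ∩ Pita ∩ Ines ∩ Zane ∩ Elena: 08:40-10:15, 14:25-16:50.
Wei ∩ Pita ∩ Ines ∩ Zane ∩ Elena ∩ Tomás: 09:05-10:15, 14:25-15:15, 15:20-16:50.
The longest is 15:20-16:50 at 90 minutes.

90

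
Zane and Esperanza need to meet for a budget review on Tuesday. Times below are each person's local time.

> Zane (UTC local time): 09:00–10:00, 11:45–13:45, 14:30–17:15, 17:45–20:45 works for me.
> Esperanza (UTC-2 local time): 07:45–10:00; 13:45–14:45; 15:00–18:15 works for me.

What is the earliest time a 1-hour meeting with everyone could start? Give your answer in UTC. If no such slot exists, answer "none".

15:45

Zane in UTC: 09:00-10:00, 11:45-13:45, 14:30-17:15, 17:45-20:45.
Esperanza in UTC: 09:45-12:00, 15:45-16:45, 17:00-20:15 (add 2h to convert from UTC-2).
Zane ∩ Esperanza: 09:45-10:00, 11:45-12:00, 15:45-16:45, 17:00-17:15, 17:45-20:15.
The first common window of at least 60 minutes is 15:45-16:45, so the earliest start is 15:45.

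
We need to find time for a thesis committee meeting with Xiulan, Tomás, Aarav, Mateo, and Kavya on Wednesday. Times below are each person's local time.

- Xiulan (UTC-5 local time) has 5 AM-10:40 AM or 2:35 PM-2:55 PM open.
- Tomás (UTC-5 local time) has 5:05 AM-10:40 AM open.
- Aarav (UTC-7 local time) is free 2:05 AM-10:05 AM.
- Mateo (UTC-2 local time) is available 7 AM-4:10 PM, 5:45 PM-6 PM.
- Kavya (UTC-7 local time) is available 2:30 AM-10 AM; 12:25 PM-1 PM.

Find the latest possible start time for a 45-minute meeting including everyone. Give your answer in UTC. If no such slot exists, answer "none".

14:55

Xiulan in UTC: 10:00-15:40, 19:35-19:55 (add 5h to convert from UTC-5).
Tomás in UTC: 10:05-15:40 (add 5h to convert from UTC-5).
Aarav in UTC: 09:05-17:05 (add 7h to convert from UTC-7).
Mateo in UTC: 09:00-18:10, 19:45-20:00 (add 2h to convert from UTC-2).
Kavya in UTC: 09:30-17:00, 19:25-20:00 (add 7h to convert from UTC-7).
Xiulan ∩ Tomás: 10:05-15:40.
Xiulan ∩ Tomás ∩ Aarav: 10:05-15:40.
Xiulan ∩ Tomás ∩ Aarav ∩ Mateo: 10:05-15:40.
Xiulan ∩ Tomás ∩ Aarav ∩ Mateo ∩ Kavya: 10:05-15:40.
So the common availability across everyone is 10:05-15:40.
The last common window of at least 45 minutes is 10:05-15:40; a 45-minute meeting can start as late as 14:55 and still end by 15:40.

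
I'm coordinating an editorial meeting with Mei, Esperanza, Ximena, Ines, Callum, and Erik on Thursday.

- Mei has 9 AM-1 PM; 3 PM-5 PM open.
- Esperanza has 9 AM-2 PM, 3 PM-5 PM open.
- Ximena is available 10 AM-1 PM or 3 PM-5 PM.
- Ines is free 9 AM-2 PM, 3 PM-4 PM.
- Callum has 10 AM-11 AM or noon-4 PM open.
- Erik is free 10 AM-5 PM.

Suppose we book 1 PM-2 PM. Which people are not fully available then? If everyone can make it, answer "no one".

Mei, Ximena

Mei: not fully free for 13:00-14:00. Esperanza: free for 13:00-14:00. Ximena: not fully free for 13:00-14:00. Ines: free for 13:00-14:00. Callum: free for 13:00-14:00. Erik: free for 13:00-14:00.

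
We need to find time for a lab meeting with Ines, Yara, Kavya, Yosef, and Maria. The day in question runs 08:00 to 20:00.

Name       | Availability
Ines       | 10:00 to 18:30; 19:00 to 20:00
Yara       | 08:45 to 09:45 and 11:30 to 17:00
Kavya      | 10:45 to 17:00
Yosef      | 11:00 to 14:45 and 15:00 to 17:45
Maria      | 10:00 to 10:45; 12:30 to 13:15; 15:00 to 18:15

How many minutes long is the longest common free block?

120

Ines ∩ Yara: 11:30-17:00.
Ines ∩ Yara ∩ Kavya: 11:30-17:00.
Ines ∩ Yara ∩ Kavya ∩ Yosef: 11:30-14:45, 15:00-17:00.
Ines ∩ Yara ∩ Kavya ∩ Yosef ∩ Maria: 12:30-13:15, 15:00-17:00.
So the common availability across everyone is 12:30-13:15, 15:00-17:00.
The longest is 15:00-17:00 at 120 minutes.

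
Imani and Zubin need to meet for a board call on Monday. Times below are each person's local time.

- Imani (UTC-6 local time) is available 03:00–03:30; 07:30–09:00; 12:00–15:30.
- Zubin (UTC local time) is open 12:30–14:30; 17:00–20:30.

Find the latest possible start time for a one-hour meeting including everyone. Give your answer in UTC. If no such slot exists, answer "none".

Imani in UTC: 09:00-09:30, 13:30-15:00, 18:00-21:30 (add 6h to convert from UTC-6).
Zubin in UTC: 12:30-14:30, 17:00-20:30.
Imani ∩ Zubin: 13:30-14:30, 18:00-20:30.
So the common availability across everyone is 13:30-14:30, 18:00-20:30.
The last common window of at least 60 minutes is 18:00-20:30; a 60-minute meeting can start as late as 19:30 and still end by 20:30.

19:30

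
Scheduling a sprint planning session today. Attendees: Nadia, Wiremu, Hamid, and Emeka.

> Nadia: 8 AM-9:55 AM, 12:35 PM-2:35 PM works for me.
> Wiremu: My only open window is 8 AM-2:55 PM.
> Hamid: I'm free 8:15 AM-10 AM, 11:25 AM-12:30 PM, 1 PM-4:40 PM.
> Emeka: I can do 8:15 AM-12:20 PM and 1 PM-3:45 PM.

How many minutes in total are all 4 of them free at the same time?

Nadia ∩ Wiremu: 08:00-09:55, 12:35-14:35.
Nadia ∩ Wiremu ∩ Hamid: 08:15-09:55, 13:00-14:35.
Nadia ∩ Wiremu ∩ Hamid ∩ Emeka: 08:15-09:55, 13:00-14:35.
Those are the intersection windows.
Summing the common windows: 100 + 95 = 195 minutes.

195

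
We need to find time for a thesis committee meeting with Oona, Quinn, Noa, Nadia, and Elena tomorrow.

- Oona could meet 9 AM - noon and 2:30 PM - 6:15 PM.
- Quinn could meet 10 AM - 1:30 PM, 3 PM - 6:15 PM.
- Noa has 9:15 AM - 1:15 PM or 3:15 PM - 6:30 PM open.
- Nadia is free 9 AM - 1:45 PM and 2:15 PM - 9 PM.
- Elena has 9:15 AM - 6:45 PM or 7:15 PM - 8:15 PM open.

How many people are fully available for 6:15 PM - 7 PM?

Nadia can make the full 18:15-19:00 slot — that's 1.

1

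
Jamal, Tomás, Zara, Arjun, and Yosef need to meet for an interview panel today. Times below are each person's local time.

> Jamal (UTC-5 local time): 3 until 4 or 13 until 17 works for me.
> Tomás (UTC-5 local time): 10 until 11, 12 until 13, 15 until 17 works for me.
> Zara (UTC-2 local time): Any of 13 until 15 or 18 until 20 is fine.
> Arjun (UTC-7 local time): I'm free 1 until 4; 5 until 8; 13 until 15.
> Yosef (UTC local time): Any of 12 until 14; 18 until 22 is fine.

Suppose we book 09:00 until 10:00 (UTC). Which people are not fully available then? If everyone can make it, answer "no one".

Jamal, Tomás, Yosef, Zara

Jamal in UTC: 08:00-09:00, 18:00-22:00 (add 5h to convert from UTC-5).
Tomás in UTC: 15:00-16:00, 17:00-18:00, 20:00-22:00 (add 5h to convert from UTC-5).
Zara in UTC: 15:00-17:00, 20:00-22:00 (add 2h to convert from UTC-2).
Arjun in UTC: 08:00-11:00, 12:00-15:00, 20:00-22:00 (add 7h to convert from UTC-7).
Yosef in UTC: 12:00-14:00, 18:00-22:00.
Jamal: not fully free for 09:00-10:00. Tomás: not fully free for 09:00-10:00. Zara: not fully free for 09:00-10:00. Arjun: free for 09:00-10:00. Yosef: not fully free for 09:00-10:00.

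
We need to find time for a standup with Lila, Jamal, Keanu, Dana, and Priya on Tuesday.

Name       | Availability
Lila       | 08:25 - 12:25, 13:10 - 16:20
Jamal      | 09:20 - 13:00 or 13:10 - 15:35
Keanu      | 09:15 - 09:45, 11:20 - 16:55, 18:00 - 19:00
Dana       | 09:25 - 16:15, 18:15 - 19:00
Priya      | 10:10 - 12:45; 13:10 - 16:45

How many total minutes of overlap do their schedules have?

Lila ∩ Jamal: 09:20-12:25, 13:10-15:35.
Lila ∩ Jamal ∩ Keanu: 09:20-09:45, 11:20-12:25, 13:10-15:35.
Lila ∩ Jamal ∩ Keanu ∩ Dana: 09:25-09:45, 11:20-12:25, 13:10-15:35.
Lila ∩ Jamal ∩ Keanu ∩ Dana ∩ Priya: 11:20-12:25, 13:10-15:35.
So the common availability across everyone is 11:20-12:25, 13:10-15:35.
Summing the common windows: 65 + 145 = 210 minutes.

210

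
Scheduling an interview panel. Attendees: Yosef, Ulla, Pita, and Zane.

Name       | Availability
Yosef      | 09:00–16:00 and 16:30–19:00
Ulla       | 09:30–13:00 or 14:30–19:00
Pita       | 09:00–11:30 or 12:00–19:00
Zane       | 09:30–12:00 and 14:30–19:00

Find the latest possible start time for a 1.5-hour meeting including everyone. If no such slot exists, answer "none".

Yosef ∩ Ulla: 09:30-13:00, 14:30-16:00, 16:30-19:00.
Yosef ∩ Ulla ∩ Pita: 09:30-11:30, 12:00-13:00, 14:30-16:00, 16:30-19:00.
Yosef ∩ Ulla ∩ Pita ∩ Zane: 09:30-11:30, 14:30-16:00, 16:30-19:00.
So the common availability across everyone is 09:30-11:30, 14:30-16:00, 16:30-19:00.
The last common window of at least 90 minutes is 16:30-19:00; a 90-minute meeting can start as late as 17:30 and still end by 19:00.

17:30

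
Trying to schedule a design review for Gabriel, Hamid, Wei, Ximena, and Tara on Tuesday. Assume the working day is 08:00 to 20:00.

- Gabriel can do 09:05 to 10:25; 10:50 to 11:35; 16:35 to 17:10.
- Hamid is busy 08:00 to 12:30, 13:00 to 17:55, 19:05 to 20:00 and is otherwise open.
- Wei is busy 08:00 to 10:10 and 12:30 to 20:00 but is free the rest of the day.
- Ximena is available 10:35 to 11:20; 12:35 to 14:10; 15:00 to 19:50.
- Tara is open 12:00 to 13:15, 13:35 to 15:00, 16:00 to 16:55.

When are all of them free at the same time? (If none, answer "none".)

none

Gabriel free: 09:05-10:25, 10:50-11:35, 16:35-17:10.
Hamid free: 12:30-13:00, 17:55-19:05 (invert busy blocks within the working day).
Wei free: 10:10-12:30 (invert busy blocks within the working day).
Ximena free: 10:35-11:20, 12:35-14:10, 15:00-19:50.
Tara free: 12:00-13:15, 13:35-15:00, 16:00-16:55.
Gabriel ∩ Hamid: ∅.
Gabriel ∩ Hamid ∩ Wei: ∅.
Gabriel ∩ Hamid ∩ Wei ∩ Ximena: ∅.
Gabriel ∩ Hamid ∩ Wei ∩ Ximena ∩ Tara: ∅.
There is no time when everyone is free.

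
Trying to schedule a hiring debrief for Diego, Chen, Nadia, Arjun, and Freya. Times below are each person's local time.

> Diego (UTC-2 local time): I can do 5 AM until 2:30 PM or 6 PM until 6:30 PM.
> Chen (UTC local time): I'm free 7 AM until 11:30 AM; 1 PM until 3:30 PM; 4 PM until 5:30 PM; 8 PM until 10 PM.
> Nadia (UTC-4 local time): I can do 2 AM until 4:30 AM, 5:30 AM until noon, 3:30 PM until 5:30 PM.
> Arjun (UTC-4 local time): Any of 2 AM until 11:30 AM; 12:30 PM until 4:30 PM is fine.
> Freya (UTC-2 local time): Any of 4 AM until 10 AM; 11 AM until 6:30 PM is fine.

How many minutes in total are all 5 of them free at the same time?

Diego in UTC: 07:00-16:30, 20:00-20:30 (add 2h to convert from UTC-2).
Chen in UTC: 07:00-11:30, 13:00-15:30, 16:00-17:30, 20:00-22:00.
Nadia in UTC: 06:00-08:30, 09:30-16:00, 19:30-21:30 (add 4h to convert from UTC-4).
Arjun in UTC: 06:00-15:30, 16:30-20:30 (add 4h to convert from UTC-4).
Freya in UTC: 06:00-12:00, 13:00-20:30 (add 2h to convert from UTC-2).
Diego ∩ Chen: 07:00-11:30, 13:00-15:30, 16:00-16:30, 20:00-20:30.
Diego ∩ Chen ∩ Nadia: 07:00-08:30, 09:30-11:30, 13:00-15:30, 20:00-20:30.
Diego ∩ Chen ∩ Nadia ∩ Arjun: 07:00-08:30, 09:30-11:30, 13:00-15:30, 20:00-20:30.
Diego ∩ Chen ∩ Nadia ∩ Arjun ∩ Freya: 07:00-08:30, 09:30-11:30, 13:00-15:30, 20:00-20:30.
Summing the common windows: 90 + 120 + 150 + 30 = 390 minutes.

390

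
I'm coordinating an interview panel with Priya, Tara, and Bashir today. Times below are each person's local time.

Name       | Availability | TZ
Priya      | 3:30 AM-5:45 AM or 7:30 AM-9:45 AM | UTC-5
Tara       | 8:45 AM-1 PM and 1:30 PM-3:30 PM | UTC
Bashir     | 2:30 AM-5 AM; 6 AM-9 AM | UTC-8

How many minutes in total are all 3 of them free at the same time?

Priya in UTC: 08:30-10:45, 12:30-14:45 (add 5h to convert from UTC-5).
Tara in UTC: 08:45-13:00, 13:30-15:30.
Bashir in UTC: 10:30-13:00, 14:00-17:00 (add 8h to convert from UTC-8).
Priya ∩ Tara: 08:45-10:45, 12:30-13:00, 13:30-14:45.
Priya ∩ Tara ∩ Bashir: 10:30-10:45, 12:30-13:00, 14:00-14:45.
Summing the common windows: 15 + 30 + 45 = 90 minutes.

90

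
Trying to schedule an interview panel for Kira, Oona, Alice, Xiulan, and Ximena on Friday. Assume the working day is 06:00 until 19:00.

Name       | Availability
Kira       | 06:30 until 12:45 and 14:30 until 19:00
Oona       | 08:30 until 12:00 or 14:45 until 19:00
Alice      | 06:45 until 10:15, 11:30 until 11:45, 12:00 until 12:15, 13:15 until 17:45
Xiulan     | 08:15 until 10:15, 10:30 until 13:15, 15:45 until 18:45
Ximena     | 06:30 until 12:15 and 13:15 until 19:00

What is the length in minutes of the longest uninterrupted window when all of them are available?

120

Kira ∩ Oona: 08:30-12:00, 14:45-19:00.
Kira ∩ Oona ∩ Alice: 08:30-10:15, 11:30-11:45, 14:45-17:45.
Kira ∩ Oona ∩ Alice ∩ Xiulan: 08:30-10:15, 11:30-11:45, 15:45-17:45.
Kira ∩ Oona ∩ Alice ∩ Xiulan ∩ Ximena: 08:30-10:15, 11:30-11:45, 15:45-17:45.
The longest is 15:45-17:45 at 120 minutes.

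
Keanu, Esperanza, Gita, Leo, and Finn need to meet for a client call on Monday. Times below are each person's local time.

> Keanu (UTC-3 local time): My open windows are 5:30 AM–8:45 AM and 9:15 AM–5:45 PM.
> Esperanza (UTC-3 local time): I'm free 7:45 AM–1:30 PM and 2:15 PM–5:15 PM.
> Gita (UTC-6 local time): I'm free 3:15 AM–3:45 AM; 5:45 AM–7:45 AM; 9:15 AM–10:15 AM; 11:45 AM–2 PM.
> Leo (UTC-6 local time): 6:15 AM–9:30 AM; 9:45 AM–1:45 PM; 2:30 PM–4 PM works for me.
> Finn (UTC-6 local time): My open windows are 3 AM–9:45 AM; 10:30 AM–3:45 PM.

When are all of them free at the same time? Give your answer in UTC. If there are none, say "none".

12:15-13:45, 15:15-15:30, 17:45-19:45

Keanu in UTC: 08:30-11:45, 12:15-20:45 (add 3h to convert from UTC-3).
Esperanza in UTC: 10:45-16:30, 17:15-20:15 (add 3h to convert from UTC-3).
Gita in UTC: 09:15-09:45, 11:45-13:45, 15:15-16:15, 17:45-20:00 (add 6h to convert from UTC-6).
Leo in UTC: 12:15-15:30, 15:45-19:45, 20:30-22:00 (add 6h to convert from UTC-6).
Finn in UTC: 09:00-15:45, 16:30-21:45 (add 6h to convert from UTC-6).
Keanu ∩ Esperanza: 10:45-11:45, 12:15-16:30, 17:15-20:15.
Keanu ∩ Esperanza ∩ Gita: 12:15-13:45, 15:15-16:15, 17:45-20:00.
Keanu ∩ Esperanza ∩ Gita ∩ Leo: 12:15-13:45, 15:15-15:30, 15:45-16:15, 17:45-19:45.
Keanu ∩ Esperanza ∩ Gita ∩ Leo ∩ Finn: 12:15-13:45, 15:15-15:30, 17:45-19:45.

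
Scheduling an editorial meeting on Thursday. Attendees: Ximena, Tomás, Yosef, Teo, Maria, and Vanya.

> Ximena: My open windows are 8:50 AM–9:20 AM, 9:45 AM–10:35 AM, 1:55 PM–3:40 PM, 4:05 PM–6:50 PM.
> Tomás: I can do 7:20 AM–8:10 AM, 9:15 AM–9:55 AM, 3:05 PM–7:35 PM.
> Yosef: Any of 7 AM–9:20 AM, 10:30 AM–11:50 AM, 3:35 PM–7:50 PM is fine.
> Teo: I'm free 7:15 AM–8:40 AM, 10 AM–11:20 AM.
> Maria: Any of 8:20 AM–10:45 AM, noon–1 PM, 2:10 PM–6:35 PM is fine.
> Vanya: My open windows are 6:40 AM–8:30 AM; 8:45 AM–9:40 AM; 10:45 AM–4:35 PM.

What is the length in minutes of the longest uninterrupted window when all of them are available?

0

Ximena ∩ Tomás: 09:15-09:20, 09:45-09:55, 15:05-15:40, 16:05-18:50.
Ximena ∩ Tomás ∩ Yosef: 09:15-09:20, 15:35-15:40, 16:05-18:50.
Ximena ∩ Tomás ∩ Yosef ∩ Teo: ∅.
Ximena ∩ Tomás ∩ Yosef ∩ Teo ∩ Maria: ∅.
Ximena ∩ Tomás ∩ Yosef ∩ Teo ∩ Maria ∩ Vanya: ∅.
There is no time when everyone is free.
No common window exists, so the longest block is 0 minutes.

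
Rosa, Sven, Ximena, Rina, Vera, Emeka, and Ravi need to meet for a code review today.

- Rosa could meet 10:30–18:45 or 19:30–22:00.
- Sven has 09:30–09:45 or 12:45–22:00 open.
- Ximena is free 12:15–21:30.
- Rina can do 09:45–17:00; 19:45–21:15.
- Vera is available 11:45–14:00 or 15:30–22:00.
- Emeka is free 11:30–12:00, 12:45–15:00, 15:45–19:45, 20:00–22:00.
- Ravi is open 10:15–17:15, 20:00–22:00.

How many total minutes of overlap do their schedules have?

225

Rosa ∩ Sven: 12:45-18:45, 19:30-22:00.
Rosa ∩ Sven ∩ Ximena: 12:45-18:45, 19:30-21:30.
Rosa ∩ Sven ∩ Ximena ∩ Rina: 12:45-17:00, 19:45-21:15.
Rosa ∩ Sven ∩ Ximena ∩ Rina ∩ Vera: 12:45-14:00, 15:30-17:00, 19:45-21:15.
Rosa ∩ Sven ∩ Ximena ∩ Rina ∩ Vera ∩ Emeka: 12:45-14:00, 15:45-17:00, 20:00-21:15.
Rosa ∩ Sven ∩ Ximena ∩ Rina ∩ Vera ∩ Emeka ∩ Ravi: 12:45-14:00, 15:45-17:00, 20:00-21:15.
Summing the common windows: 75 + 75 + 75 = 225 minutes.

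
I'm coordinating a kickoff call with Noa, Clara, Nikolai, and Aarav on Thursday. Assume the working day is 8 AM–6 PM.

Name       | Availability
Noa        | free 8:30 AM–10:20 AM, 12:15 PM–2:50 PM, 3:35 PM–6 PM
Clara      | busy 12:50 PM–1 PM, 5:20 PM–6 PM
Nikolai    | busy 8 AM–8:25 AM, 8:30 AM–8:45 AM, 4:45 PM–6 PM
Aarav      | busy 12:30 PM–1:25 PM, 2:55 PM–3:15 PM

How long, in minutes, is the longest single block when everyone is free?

Noa free: 08:30-10:20, 12:15-14:50, 15:35-18:00.
Clara free: 08:00-12:50, 13:00-17:20 (invert busy blocks within the working day).
Nikolai free: 08:25-08:30, 08:45-16:45 (invert busy blocks within the working day).
Aarav free: 08:00-12:30, 13:25-14:55, 15:15-18:00 (invert busy blocks within the working day).
Noa ∩ Clara: 08:30-10:20, 12:15-12:50, 13:00-14:50, 15:35-17:20.
Noa ∩ Clara ∩ Nikolai: 08:45-10:20, 12:15-12:50, 13:00-14:50, 15:35-16:45.
Noa ∩ Clara ∩ Nikolai ∩ Aarav: 08:45-10:20, 12:15-12:30, 13:25-14:50, 15:35-16:45.
The longest is 08:45-10:20 at 95 minutes.

95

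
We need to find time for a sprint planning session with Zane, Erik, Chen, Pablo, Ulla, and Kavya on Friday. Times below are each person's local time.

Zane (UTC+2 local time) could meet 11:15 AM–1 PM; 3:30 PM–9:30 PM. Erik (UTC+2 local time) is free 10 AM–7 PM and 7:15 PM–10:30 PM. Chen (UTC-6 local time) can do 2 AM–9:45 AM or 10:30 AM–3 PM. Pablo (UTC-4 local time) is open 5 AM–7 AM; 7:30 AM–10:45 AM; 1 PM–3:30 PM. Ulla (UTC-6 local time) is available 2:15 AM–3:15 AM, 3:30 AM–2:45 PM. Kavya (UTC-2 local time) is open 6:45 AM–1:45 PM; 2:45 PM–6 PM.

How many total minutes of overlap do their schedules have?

300

Zane in UTC: 09:15-11:00, 13:30-19:30 (subtract 2h to convert from UTC+2).
Erik in UTC: 08:00-17:00, 17:15-20:30 (subtract 2h to convert from UTC+2).
Chen in UTC: 08:00-15:45, 16:30-21:00 (add 6h to convert from UTC-6).
Pablo in UTC: 09:00-11:00, 11:30-14:45, 17:00-19:30 (add 4h to convert from UTC-4).
Ulla in UTC: 08:15-09:15, 09:30-20:45 (add 6h to convert from UTC-6).
Kavya in UTC: 08:45-15:45, 16:45-20:00 (add 2h to convert from UTC-2).
Zane ∩ Erik: 09:15-11:00, 13:30-17:00, 17:15-19:30.
Zane ∩ Erik ∩ Chen: 09:15-11:00, 13:30-15:45, 16:30-17:00, 17:15-19:30.
Zane ∩ Erik ∩ Chen ∩ Pablo: 09:15-11:00, 13:30-14:45, 17:15-19:30.
Zane ∩ Erik ∩ Chen ∩ Pablo ∩ Ulla: 09:30-11:00, 13:30-14:45, 17:15-19:30.
Zane ∩ Erik ∩ Chen ∩ Pablo ∩ Ulla ∩ Kavya: 09:30-11:00, 13:30-14:45, 17:15-19:30.
Summing the common windows: 90 + 75 + 135 = 300 minutes.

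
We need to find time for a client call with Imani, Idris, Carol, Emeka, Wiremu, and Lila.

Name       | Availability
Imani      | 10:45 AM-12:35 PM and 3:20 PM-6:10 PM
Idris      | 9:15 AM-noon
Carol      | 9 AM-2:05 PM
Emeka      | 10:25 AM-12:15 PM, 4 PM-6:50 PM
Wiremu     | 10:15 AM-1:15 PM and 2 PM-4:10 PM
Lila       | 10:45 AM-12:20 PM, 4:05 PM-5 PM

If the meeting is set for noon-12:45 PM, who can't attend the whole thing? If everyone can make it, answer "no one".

Imani: not fully free for 12:00-12:45. Idris: not fully free for 12:00-12:45. Carol: free for 12:00-12:45. Emeka: not fully free for 12:00-12:45. Wiremu: free for 12:00-12:45. Lila: not fully free for 12:00-12:45.

Emeka, Idris, Imani, Lila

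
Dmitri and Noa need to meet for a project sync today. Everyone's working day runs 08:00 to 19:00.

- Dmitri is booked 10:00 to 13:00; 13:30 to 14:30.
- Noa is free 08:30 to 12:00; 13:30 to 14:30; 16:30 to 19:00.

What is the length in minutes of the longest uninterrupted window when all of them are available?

150

Dmitri free: 08:00-10:00, 13:00-13:30, 14:30-19:00 (invert busy blocks within the working day).
Noa free: 08:30-12:00, 13:30-14:30, 16:30-19:00.
Dmitri ∩ Noa: 08:30-10:00, 16:30-19:00.
Those are the intersection windows.
The longest is 16:30-19:00 at 150 minutes.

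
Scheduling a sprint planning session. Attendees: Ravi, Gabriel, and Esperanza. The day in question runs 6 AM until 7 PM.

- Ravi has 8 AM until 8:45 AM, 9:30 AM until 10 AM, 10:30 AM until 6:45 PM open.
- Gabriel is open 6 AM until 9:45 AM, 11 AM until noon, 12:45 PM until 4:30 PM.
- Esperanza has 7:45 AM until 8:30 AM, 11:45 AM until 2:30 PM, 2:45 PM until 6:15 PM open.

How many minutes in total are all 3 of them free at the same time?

Ravi ∩ Gabriel: 08:00-08:45, 09:30-09:45, 11:00-12:00, 12:45-16:30.
Ravi ∩ Gabriel ∩ Esperanza: 08:00-08:30, 11:45-12:00, 12:45-14:30, 14:45-16:30.
So the common availability across everyone is 08:00-08:30, 11:45-12:00, 12:45-14:30, 14:45-16:30.
Summing the common windows: 30 + 15 + 105 + 105 = 255 minutes.

255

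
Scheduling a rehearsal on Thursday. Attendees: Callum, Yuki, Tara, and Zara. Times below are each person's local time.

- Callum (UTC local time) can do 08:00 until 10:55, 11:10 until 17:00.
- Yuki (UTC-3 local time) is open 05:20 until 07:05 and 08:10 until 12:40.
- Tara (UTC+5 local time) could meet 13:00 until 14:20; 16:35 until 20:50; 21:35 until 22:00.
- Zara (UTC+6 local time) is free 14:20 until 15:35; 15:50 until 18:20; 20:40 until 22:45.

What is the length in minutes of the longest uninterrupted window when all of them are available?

Callum in UTC: 08:00-10:55, 11:10-17:00.
Yuki in UTC: 08:20-10:05, 11:10-15:40 (add 3h to convert from UTC-3).
Tara in UTC: 08:00-09:20, 11:35-15:50, 16:35-17:00 (subtract 5h to convert from UTC+5).
Zara in UTC: 08:20-09:35, 09:50-12:20, 14:40-16:45 (subtract 6h to convert from UTC+6).
Callum ∩ Yuki: 08:20-10:05, 11:10-15:40.
Callum ∩ Yuki ∩ Tara: 08:20-09:20, 11:35-15:40.
Callum ∩ Yuki ∩ Tara ∩ Zara: 08:20-09:20, 11:35-12:20, 14:40-15:40.
The longest is 08:20-09:20 at 60 minutes.

60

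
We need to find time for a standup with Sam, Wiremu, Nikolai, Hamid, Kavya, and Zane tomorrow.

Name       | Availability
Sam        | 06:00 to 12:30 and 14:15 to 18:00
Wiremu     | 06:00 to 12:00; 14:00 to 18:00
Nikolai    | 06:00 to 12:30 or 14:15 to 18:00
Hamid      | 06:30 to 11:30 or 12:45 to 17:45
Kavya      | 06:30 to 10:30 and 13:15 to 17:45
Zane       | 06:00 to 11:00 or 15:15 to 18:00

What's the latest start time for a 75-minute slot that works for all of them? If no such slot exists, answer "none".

16:30

Sam ∩ Wiremu: 06:00-12:00, 14:15-18:00.
Sam ∩ Wiremu ∩ Nikolai: 06:00-12:00, 14:15-18:00.
Sam ∩ Wiremu ∩ Nikolai ∩ Hamid: 06:30-11:30, 14:15-17:45.
Sam ∩ Wiremu ∩ Nikolai ∩ Hamid ∩ Kavya: 06:30-10:30, 14:15-17:45.
Sam ∩ Wiremu ∩ Nikolai ∩ Hamid ∩ Kavya ∩ Zane: 06:30-10:30, 15:15-17:45.
The last common window of at least 75 minutes is 15:15-17:45; a 75-minute meeting can start as late as 16:30 and still end by 17:45.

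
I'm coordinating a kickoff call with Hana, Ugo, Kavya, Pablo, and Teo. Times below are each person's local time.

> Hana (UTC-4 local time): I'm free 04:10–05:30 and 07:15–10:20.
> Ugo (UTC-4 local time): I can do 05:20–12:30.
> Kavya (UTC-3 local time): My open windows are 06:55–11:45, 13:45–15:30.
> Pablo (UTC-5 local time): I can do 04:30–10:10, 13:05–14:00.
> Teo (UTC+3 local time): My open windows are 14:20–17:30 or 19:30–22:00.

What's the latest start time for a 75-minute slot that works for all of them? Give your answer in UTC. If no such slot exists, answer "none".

Hana in UTC: 08:10-09:30, 11:15-14:20 (add 4h to convert from UTC-4).
Ugo in UTC: 09:20-16:30 (add 4h to convert from UTC-4).
Kavya in UTC: 09:55-14:45, 16:45-18:30 (add 3h to convert from UTC-3).
Pablo in UTC: 09:30-15:10, 18:05-19:00 (add 5h to convert from UTC-5).
Teo in UTC: 11:20-14:30, 16:30-19:00 (subtract 3h to convert from UTC+3).
Hana ∩ Ugo: 09:20-09:30, 11:15-14:20.
Hana ∩ Ugo ∩ Kavya: 11:15-14:20.
Hana ∩ Ugo ∩ Kavya ∩ Pablo: 11:15-14:20.
Hana ∩ Ugo ∩ Kavya ∩ Pablo ∩ Teo: 11:20-14:20.
The last common window of at least 75 minutes is 11:20-14:20; a 75-minute meeting can start as late as 13:05 and still end by 14:20.

13:05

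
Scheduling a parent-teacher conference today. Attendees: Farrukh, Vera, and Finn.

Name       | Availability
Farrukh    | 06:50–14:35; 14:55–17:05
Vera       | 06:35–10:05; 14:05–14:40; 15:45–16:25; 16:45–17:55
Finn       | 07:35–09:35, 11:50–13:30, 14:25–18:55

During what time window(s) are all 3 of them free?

Farrukh ∩ Vera: 06:50-10:05, 14:05-14:35, 15:45-16:25, 16:45-17:05.
Farrukh ∩ Vera ∩ Finn: 07:35-09:35, 14:25-14:35, 15:45-16:25, 16:45-17:05.

07:35-09:35, 14:25-14:35, 15:45-16:25, 16:45-17:05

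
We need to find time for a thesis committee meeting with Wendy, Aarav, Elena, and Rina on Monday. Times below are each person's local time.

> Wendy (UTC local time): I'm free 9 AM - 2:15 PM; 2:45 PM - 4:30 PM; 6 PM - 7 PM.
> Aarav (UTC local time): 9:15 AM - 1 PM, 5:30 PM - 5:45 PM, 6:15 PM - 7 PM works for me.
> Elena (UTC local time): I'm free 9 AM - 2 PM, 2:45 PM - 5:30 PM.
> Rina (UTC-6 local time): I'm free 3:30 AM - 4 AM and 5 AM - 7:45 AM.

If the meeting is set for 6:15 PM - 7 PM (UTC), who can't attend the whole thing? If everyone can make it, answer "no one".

Elena, Rina

Wendy in UTC: 09:00-14:15, 14:45-16:30, 18:00-19:00.
Aarav in UTC: 09:15-13:00, 17:30-17:45, 18:15-19:00.
Elena in UTC: 09:00-14:00, 14:45-17:30.
Rina in UTC: 09:30-10:00, 11:00-13:45 (add 6h to convert from UTC-6).
Wendy: free for 18:15-19:00. Aarav: free for 18:15-19:00. Elena: not fully free for 18:15-19:00. Rina: not fully free for 18:15-19:00.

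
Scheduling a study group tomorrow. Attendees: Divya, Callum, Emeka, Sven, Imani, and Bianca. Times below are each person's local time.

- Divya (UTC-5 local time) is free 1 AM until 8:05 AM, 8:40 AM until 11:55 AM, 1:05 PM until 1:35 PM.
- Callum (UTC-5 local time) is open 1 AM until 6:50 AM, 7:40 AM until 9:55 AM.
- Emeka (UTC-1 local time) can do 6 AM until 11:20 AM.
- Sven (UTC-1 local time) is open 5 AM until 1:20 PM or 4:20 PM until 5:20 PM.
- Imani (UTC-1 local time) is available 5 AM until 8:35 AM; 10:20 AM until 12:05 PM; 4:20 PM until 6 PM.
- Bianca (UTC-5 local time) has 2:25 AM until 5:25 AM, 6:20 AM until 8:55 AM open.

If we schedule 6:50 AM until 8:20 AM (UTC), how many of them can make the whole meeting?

Divya in UTC: 06:00-13:05, 13:40-16:55, 18:05-18:35 (add 5h to convert from UTC-5).
Callum in UTC: 06:00-11:50, 12:40-14:55 (add 5h to convert from UTC-5).
Emeka in UTC: 07:00-12:20 (add 1h to convert from UTC-1).
Sven in UTC: 06:00-14:20, 17:20-18:20 (add 1h to convert from UTC-1).
Imani in UTC: 06:00-09:35, 11:20-13:05, 17:20-19:00 (add 1h to convert from UTC-1).
Bianca in UTC: 07:25-10:25, 11:20-13:55 (add 5h to convert from UTC-5).
Divya, Callum, Sven, and Imani can make the full 06:50-08:20 slot — that's 4.

4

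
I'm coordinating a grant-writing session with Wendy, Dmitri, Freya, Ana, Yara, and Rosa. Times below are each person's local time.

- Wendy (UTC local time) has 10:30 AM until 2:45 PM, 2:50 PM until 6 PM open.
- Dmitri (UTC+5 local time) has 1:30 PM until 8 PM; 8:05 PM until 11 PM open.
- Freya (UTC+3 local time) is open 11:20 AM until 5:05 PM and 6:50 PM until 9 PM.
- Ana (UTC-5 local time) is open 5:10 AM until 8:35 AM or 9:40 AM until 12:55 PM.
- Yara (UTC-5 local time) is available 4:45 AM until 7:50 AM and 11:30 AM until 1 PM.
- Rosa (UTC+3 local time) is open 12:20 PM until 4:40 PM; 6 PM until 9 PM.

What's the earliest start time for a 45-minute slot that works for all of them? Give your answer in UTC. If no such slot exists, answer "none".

Wendy in UTC: 10:30-14:45, 14:50-18:00.
Dmitri in UTC: 08:30-15:00, 15:05-18:00 (subtract 5h to convert from UTC+5).
Freya in UTC: 08:20-14:05, 15:50-18:00 (subtract 3h to convert from UTC+3).
Ana in UTC: 10:10-13:35, 14:40-17:55 (add 5h to convert from UTC-5).
Yara in UTC: 09:45-12:50, 16:30-18:00 (add 5h to convert from UTC-5).
Rosa in UTC: 09:20-13:40, 15:00-18:00 (subtract 3h to convert from UTC+3).
Wendy ∩ Dmitri: 10:30-14:45, 14:50-15:00, 15:05-18:00.
Wendy ∩ Dmitri ∩ Freya: 10:30-14:05, 15:50-18:00.
Wendy ∩ Dmitri ∩ Freya ∩ Ana: 10:30-13:35, 15:50-17:55.
Wendy ∩ Dmitri ∩ Freya ∩ Ana ∩ Yara: 10:30-12:50, 16:30-17:55.
Wendy ∩ Dmitri ∩ Freya ∩ Ana ∩ Yara ∩ Rosa: 10:30-12:50, 16:30-17:55.
So the common availability across everyone is 10:30-12:50, 16:30-17:55.
The first common window of at least 45 minutes is 10:30-12:50, so the earliest start is 10:30.

10:30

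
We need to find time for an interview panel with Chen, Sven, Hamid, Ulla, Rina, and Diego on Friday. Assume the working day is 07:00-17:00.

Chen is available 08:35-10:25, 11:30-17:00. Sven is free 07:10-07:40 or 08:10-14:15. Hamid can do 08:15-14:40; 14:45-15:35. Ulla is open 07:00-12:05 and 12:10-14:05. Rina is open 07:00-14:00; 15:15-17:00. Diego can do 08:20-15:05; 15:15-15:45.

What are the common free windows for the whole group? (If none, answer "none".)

08:35-10:25, 11:30-12:05, 12:10-14:00

Chen ∩ Sven: 08:35-10:25, 11:30-14:15.
Chen ∩ Sven ∩ Hamid: 08:35-10:25, 11:30-14:15.
Chen ∩ Sven ∩ Hamid ∩ Ulla: 08:35-10:25, 11:30-12:05, 12:10-14:05.
Chen ∩ Sven ∩ Hamid ∩ Ulla ∩ Rina: 08:35-10:25, 11:30-12:05, 12:10-14:00.
Chen ∩ Sven ∩ Hamid ∩ Ulla ∩ Rina ∩ Diego: 08:35-10:25, 11:30-12:05, 12:10-14:00.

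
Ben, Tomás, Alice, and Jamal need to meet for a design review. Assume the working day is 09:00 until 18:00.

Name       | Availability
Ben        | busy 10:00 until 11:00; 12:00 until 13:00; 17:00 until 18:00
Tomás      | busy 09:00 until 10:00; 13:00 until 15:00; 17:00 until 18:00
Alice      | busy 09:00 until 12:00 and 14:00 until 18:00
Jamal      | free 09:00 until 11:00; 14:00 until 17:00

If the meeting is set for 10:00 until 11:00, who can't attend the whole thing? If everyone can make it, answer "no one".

Alice, Ben

Ben free: 09:00-10:00, 11:00-12:00, 13:00-17:00 (invert busy blocks within the working day).
Tomás free: 10:00-13:00, 15:00-17:00 (invert busy blocks within the working day).
Alice free: 12:00-14:00 (invert busy blocks within the working day).
Jamal free: 09:00-11:00, 14:00-17:00.
Ben: not fully free for 10:00-11:00. Tomás: free for 10:00-11:00. Alice: not fully free for 10:00-11:00. Jamal: free for 10:00-11:00.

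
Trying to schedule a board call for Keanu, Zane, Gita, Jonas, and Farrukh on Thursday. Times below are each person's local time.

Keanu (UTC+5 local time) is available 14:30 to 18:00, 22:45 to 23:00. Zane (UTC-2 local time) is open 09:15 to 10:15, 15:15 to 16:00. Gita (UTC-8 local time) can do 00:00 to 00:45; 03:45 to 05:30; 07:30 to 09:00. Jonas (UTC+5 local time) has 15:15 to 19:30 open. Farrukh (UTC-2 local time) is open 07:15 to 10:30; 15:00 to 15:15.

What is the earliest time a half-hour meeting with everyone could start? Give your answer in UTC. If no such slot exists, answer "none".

Keanu in UTC: 09:30-13:00, 17:45-18:00 (subtract 5h to convert from UTC+5).
Zane in UTC: 11:15-12:15, 17:15-18:00 (add 2h to convert from UTC-2).
Gita in UTC: 08:00-08:45, 11:45-13:30, 15:30-17:00 (add 8h to convert from UTC-8).
Jonas in UTC: 10:15-14:30 (subtract 5h to convert from UTC+5).
Farrukh in UTC: 09:15-12:30, 17:00-17:15 (add 2h to convert from UTC-2).
Keanu ∩ Zane: 11:15-12:15, 17:45-18:00.
Keanu ∩ Zane ∩ Gita: 11:45-12:15.
Keanu ∩ Zane ∩ Gita ∩ Jonas: 11:45-12:15.
Keanu ∩ Zane ∩ Gita ∩ Jonas ∩ Farrukh: 11:45-12:15.
So the common availability across everyone is 11:45-12:15.
The first common window of at least 30 minutes is 11:45-12:15, so the earliest start is 11:45.

11:45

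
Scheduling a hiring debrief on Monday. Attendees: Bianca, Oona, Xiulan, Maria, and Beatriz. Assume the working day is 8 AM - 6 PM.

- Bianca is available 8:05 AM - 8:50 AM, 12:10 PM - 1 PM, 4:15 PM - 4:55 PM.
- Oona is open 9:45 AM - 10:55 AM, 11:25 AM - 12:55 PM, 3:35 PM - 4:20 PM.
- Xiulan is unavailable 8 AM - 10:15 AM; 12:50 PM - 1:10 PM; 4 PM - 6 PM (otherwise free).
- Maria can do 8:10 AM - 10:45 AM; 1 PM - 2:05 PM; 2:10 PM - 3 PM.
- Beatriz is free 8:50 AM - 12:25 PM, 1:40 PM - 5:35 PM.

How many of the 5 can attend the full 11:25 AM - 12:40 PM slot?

2

Bianca free: 08:05-08:50, 12:10-13:00, 16:15-16:55.
Oona free: 09:45-10:55, 11:25-12:55, 15:35-16:20.
Xiulan free: 10:15-12:50, 13:10-16:00 (invert busy blocks within the working day).
Maria free: 08:10-10:45, 13:00-14:05, 14:10-15:00.
Beatriz free: 08:50-12:25, 13:40-17:35.
Oona and Xiulan can make the full 11:25-12:40 slot — that's 2.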